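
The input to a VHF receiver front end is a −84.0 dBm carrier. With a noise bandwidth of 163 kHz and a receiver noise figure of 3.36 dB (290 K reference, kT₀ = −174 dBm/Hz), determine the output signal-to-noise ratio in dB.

Noise floor: N = −174 + 10 log₁₀(B) + NF
10 log₁₀(1.63×10⁵) = 52.12 dB
N = −174 + 52.12 + 3.36 = −118.52 dBm
SNR = P_sig − N = −84.0 − (−118.52) = 34.52 dB → 34.5 dB

34.5 dB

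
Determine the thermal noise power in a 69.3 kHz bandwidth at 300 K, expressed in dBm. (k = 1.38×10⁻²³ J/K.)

P_n = kTB = 1.38×10⁻²³ × 300 × 6.93×10⁴ = 2.87×10⁻¹⁶ W
In dBm: 10 log₁₀(2.87×10⁻¹⁶ / 10⁻³) = −125.4 dBm

−125.4 dBm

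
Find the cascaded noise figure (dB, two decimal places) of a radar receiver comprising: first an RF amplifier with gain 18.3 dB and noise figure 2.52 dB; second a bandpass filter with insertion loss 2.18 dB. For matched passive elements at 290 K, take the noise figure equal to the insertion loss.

Convert to linear (a loss of L dB is a gain of −L dB): F_i = 10^(NF_i/10), G_i = 10^(G_i,dB/10)
  Stage 1: F_1 = 10^(2.52/10) = 1.786, G_1 = 10^(18.3/10) = 67.61
  Stage 2: F_2 = 10^(2.18/10) = 1.652, G_2 = 10^(−2.18/10) = 0.6053
Friis cascade:
  F = 1.786 + (1.652 − 1)/67.61 = 1.796
NF = 10 log₁₀(1.796) = 2.54 dB

2.54 dB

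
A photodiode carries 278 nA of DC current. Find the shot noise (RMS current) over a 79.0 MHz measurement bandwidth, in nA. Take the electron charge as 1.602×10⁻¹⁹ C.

2.65 nA

I_n = √(2qI·B)
2qI·B = 2 × 1.602×10⁻¹⁹ × 2.78×10⁻⁷ × 7.90×10⁷ = 7.04×10⁻¹⁸ A²
I_n = √(7.04×10⁻¹⁸) = 2.65×10⁻⁹ A = 2.65 nA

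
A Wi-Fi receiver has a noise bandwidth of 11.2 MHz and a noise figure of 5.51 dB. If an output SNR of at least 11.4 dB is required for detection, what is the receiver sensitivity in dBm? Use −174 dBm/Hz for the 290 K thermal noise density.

Sensitivity = −174 + 10 log₁₀(B) + NF + SNR_min
= −174 + 70.49 + 5.51 + 11.4
= −86.60 dBm → −86.6 dBm

−86.6 dBm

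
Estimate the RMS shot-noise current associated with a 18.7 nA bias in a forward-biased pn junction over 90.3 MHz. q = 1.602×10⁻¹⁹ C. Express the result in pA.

736 pA

I_n = √(2qI·B)
2qI·B = 2 × 1.602×10⁻¹⁹ × 1.87×10⁻⁸ × 9.03×10⁷ = 5.41×10⁻¹⁹ A²
I_n = √(5.41×10⁻¹⁹) = 7.36×10⁻¹⁰ A = 736 pA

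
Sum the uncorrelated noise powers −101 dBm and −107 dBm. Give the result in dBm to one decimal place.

−100.0 dBm

Convert to linear, add, convert back:
P₁ = 7.94×10⁻¹⁴ W, P₂ = 2.00×10⁻¹⁴ W
P_tot = 9.94×10⁻¹⁴ W → 10 log₁₀(P_tot / 10⁻³) = −100.0 dBm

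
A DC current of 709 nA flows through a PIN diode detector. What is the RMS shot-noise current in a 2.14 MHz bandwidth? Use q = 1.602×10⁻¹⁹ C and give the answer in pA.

I_n = √(2qI·B)
2qI·B = 2 × 1.602×10⁻¹⁹ × 7.09×10⁻⁷ × 2.14×10⁶ = 4.86×10⁻¹⁹ A²
I_n = √(4.86×10⁻¹⁹) = 6.97×10⁻¹⁰ A = 697 pA

697 pA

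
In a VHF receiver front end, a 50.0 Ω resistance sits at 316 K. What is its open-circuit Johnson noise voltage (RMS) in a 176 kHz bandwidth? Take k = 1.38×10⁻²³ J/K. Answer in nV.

392 nV

V_n = √(4kTRB)
4kTRB = 4 × 1.38×10⁻²³ × 316 × 5.00×10¹ × 1.76×10⁵ = 1.54×10⁻¹³ V²
V_n = √(1.54×10⁻¹³) = 3.92×10⁻⁷ V = 392 nV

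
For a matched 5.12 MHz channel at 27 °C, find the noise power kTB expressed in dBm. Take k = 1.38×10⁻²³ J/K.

−106.7 dBm

T = 27 °C + 273.15 = 300.15 K
P_n = kTB = 1.38×10⁻²³ × 300.15 × 5.12×10⁶ = 2.12×10⁻¹⁴ W
In dBm: 10 log₁₀(2.12×10⁻¹⁴ / 10⁻³) = −106.7 dBm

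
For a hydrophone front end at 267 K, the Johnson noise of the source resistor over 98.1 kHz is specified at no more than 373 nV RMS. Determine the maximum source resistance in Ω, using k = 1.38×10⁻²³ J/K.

96.2 Ω

Johnson–Nyquist: V_n = √(4kTRB) ⇒ R = V_n² / (4kTB)
4kTB = 4 × 1.38×10⁻²³ × 267 × 9.81×10⁴ = 1.45×10⁻¹⁵
R = (3.73×10⁻⁷)² / 1.45×10⁻¹⁵ = 9.62×10¹ Ω = 96.2 Ω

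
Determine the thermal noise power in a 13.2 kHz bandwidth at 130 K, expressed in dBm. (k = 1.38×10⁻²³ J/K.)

−136.3 dBm

P_n = kTB = 1.38×10⁻²³ × 130 × 1.32×10⁴ = 2.37×10⁻¹⁷ W
In dBm: 10 log₁₀(2.37×10⁻¹⁷ / 10⁻³) = −136.3 dBm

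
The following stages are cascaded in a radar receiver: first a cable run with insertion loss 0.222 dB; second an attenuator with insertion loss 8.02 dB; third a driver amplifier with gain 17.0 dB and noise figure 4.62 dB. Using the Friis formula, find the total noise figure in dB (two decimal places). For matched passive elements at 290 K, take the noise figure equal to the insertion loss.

12.86 dB

Convert to linear (a loss of L dB is a gain of −L dB): F_i = 10^(NF_i/10), G_i = 10^(G_i,dB/10)
  Stage 1: F_1 = 10^(0.222/10) = 1.052, G_1 = 10^(−0.222/10) = 0.9502
  Stage 2: F_2 = 10^(8.02/10) = 6.339, G_2 = 10^(−8.02/10) = 0.1578
  Stage 3: F_3 = 10^(4.62/10) = 2.897, G_3 = 10^(17.0/10) = 50.12
Friis cascade:
  F = 1.052 + (6.339 − 1)/0.9502 + (2.897 − 1)/0.1499 = 19.33
NF = 10 log₁₀(19.33) = 12.86 dB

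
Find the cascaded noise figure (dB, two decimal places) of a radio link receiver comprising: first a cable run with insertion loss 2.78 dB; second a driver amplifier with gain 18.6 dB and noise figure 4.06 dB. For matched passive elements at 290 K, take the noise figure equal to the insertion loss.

6.84 dB

Convert to linear (a loss of L dB is a gain of −L dB): F_i = 10^(NF_i/10), G_i = 10^(G_i,dB/10)
  Stage 1: F_1 = 10^(2.78/10) = 1.897, G_1 = 10^(−2.78/10) = 0.5272
  Stage 2: F_2 = 10^(4.06/10) = 2.547, G_2 = 10^(18.6/10) = 72.44
Friis cascade:
  F = 1.897 + (2.547 − 1)/0.5272 = 4.831
NF = 10 log₁₀(4.831) = 6.84 dB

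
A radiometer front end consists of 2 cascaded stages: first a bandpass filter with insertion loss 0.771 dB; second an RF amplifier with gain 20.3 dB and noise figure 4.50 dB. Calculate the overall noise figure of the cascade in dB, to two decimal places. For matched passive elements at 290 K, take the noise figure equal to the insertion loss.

5.27 dB

Convert to linear (a loss of L dB is a gain of −L dB): F_i = 10^(NF_i/10), G_i = 10^(G_i,dB/10)
  Stage 1: F_1 = 10^(0.771/10) = 1.194, G_1 = 10^(−0.771/10) = 0.8373
  Stage 2: F_2 = 10^(4.50/10) = 2.818, G_2 = 10^(20.3/10) = 107.2
Friis cascade:
  F = 1.194 + (2.818 − 1)/0.8373 = 3.366
NF = 10 log₁₀(3.366) = 5.27 dB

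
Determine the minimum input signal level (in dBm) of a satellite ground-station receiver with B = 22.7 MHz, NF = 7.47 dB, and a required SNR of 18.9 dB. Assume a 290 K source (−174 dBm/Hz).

−74.1 dBm

Sensitivity = −174 + 10 log₁₀(B) + NF + SNR_min
= −174 + 73.56 + 7.47 + 18.9
= −74.07 dBm → −74.1 dBm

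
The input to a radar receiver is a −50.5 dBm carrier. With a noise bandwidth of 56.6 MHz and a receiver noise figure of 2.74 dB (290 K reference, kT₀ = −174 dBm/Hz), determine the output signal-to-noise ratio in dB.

43.2 dB

Noise floor: N = −174 + 10 log₁₀(B) + NF
10 log₁₀(5.66×10⁷) = 77.53 dB
N = −174 + 77.53 + 2.74 = −93.73 dBm
SNR = P_sig − N = −50.5 − (−93.73) = 43.23 dB → 43.2 dB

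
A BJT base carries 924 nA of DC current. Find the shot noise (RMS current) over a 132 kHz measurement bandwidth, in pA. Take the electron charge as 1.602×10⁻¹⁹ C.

198 pA

I_n = √(2qI·B)
2qI·B = 2 × 1.602×10⁻¹⁹ × 9.24×10⁻⁷ × 1.32×10⁵ = 3.91×10⁻²⁰ A²
I_n = √(3.91×10⁻²⁰) = 1.98×10⁻¹⁰ A = 198 pA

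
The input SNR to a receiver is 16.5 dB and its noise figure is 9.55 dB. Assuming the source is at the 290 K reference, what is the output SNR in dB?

6.95 dB

By definition F = SNR_in/SNR_out, so in dB: SNR_out = SNR_in − NF
SNR_out = 16.5 − 9.55 = 6.95 dB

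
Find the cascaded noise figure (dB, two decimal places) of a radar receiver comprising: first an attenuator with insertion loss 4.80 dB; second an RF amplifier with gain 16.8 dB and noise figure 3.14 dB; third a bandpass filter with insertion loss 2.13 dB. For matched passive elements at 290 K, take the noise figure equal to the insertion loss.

Convert to linear (a loss of L dB is a gain of −L dB): F_i = 10^(NF_i/10), G_i = 10^(G_i,dB/10)
  Stage 1: F_1 = 10^(4.80/10) = 3.020, G_1 = 10^(−4.80/10) = 0.3311
  Stage 2: F_2 = 10^(3.14/10) = 2.061, G_2 = 10^(16.8/10) = 47.86
  Stage 3: F_3 = 10^(2.13/10) = 1.633, G_3 = 10^(−2.13/10) = 0.6124
Friis cascade:
  F = 3.020 + (2.061 − 1)/0.3311 + (1.633 − 1)/15.85 = 6.263
NF = 10 log₁₀(6.263) = 7.97 dB

7.97 dB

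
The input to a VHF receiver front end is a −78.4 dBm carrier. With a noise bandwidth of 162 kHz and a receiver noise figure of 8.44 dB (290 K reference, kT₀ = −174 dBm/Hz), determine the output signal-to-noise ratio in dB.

Noise floor: N = −174 + 10 log₁₀(B) + NF
10 log₁₀(1.62×10⁵) = 52.1 dB
N = −174 + 52.1 + 8.44 = −113.46 dBm
SNR = P_sig − N = −78.4 − (−113.46) = 35.06 dB → 35.1 dB

35.1 dB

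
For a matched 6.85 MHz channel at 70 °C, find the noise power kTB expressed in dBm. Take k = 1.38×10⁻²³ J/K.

T = 70 °C + 273.15 = 343.15 K
P_n = kTB = 1.38×10⁻²³ × 343.15 × 6.85×10⁶ = 3.24×10⁻¹⁴ W
In dBm: 10 log₁₀(3.24×10⁻¹⁴ / 10⁻³) = −104.9 dBm

−104.9 dBm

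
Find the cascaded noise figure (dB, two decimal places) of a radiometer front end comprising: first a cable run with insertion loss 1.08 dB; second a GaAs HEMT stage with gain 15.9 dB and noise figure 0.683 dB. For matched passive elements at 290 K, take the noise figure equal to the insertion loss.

Convert to linear (a loss of L dB is a gain of −L dB): F_i = 10^(NF_i/10), G_i = 10^(G_i,dB/10)
  Stage 1: F_1 = 10^(1.08/10) = 1.282, G_1 = 10^(−1.08/10) = 0.7798
  Stage 2: F_2 = 10^(0.683/10) = 1.170, G_2 = 10^(15.9/10) = 38.90
Friis cascade:
  F = 1.282 + (1.170 − 1)/0.7798 = 1.501
NF = 10 log₁₀(1.501) = 1.76 dB

1.76 dB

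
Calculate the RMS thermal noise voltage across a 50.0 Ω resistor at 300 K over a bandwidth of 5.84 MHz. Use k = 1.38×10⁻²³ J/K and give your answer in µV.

2.20 µV

V_n = √(4kTRB)
4kTRB = 4 × 1.38×10⁻²³ × 300 × 5.00×10¹ × 5.84×10⁶ = 4.84×10⁻¹² V²
V_n = √(4.84×10⁻¹²) = 2.20×10⁻⁶ V = 2.20 µV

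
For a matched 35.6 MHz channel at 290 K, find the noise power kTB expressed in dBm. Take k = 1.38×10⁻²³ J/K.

−98.5 dBm

P_n = kTB = 1.38×10⁻²³ × 290 × 3.56×10⁷ = 1.42×10⁻¹³ W
In dBm: 10 log₁₀(1.42×10⁻¹³ / 10⁻³) = −98.5 dBm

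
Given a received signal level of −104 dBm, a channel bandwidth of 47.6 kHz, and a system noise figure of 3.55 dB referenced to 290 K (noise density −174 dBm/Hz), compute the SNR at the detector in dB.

19.7 dB

Noise floor: N = −174 + 10 log₁₀(B) + NF
10 log₁₀(4.76×10⁴) = 46.78 dB
N = −174 + 46.78 + 3.55 = −123.67 dBm
SNR = P_sig − N = −104 − (−123.67) = 19.67 dB → 19.7 dB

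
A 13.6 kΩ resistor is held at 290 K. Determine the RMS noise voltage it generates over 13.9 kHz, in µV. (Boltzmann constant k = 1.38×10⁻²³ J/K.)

1.74 µV

V_n = √(4kTRB)
4kTRB = 4 × 1.38×10⁻²³ × 290 × 1.36×10⁴ × 1.39×10⁴ = 3.03×10⁻¹² V²
V_n = √(3.03×10⁻¹²) = 1.74×10⁻⁶ V = 1.74 µV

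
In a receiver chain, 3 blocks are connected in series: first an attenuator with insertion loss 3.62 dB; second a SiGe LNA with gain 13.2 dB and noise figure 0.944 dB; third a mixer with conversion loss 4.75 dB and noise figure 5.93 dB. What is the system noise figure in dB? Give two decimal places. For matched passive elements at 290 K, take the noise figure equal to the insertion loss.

5.03 dB

Convert to linear (a loss of L dB is a gain of −L dB): F_i = 10^(NF_i/10), G_i = 10^(G_i,dB/10)
  Stage 1: F_1 = 10^(3.62/10) = 2.301, G_1 = 10^(−3.62/10) = 0.4345
  Stage 2: F_2 = 10^(0.944/10) = 1.243, G_2 = 10^(13.2/10) = 20.89
  Stage 3: F_3 = 10^(5.93/10) = 3.917, G_3 = 10^(−4.75/10) = 0.3350
Friis cascade:
  F = 2.301 + (1.243 − 1)/0.4345 + (3.917 − 1)/9.078 = 3.182
NF = 10 log₁₀(3.182) = 5.03 dB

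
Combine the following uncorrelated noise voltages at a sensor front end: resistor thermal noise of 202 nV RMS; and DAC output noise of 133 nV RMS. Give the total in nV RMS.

242 nV

Uncorrelated sources add in power (mean-square): V_tot = √(ΣV_i²)
V_tot = √[(2.02×10⁻⁷)² + (1.33×10⁻⁷)²] = 2.42×10⁻⁷ V = 242 nV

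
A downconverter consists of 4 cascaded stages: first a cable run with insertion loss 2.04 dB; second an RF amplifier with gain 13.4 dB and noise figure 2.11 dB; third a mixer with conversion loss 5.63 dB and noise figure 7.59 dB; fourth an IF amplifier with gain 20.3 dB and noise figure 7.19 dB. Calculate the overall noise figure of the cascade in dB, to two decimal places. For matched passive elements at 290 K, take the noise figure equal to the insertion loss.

Convert to linear (a loss of L dB is a gain of −L dB): F_i = 10^(NF_i/10), G_i = 10^(G_i,dB/10)
  Stage 1: F_1 = 10^(2.04/10) = 1.600, G_1 = 10^(−2.04/10) = 0.6252
  Stage 2: F_2 = 10^(2.11/10) = 1.626, G_2 = 10^(13.4/10) = 21.88
  Stage 3: F_3 = 10^(7.59/10) = 5.741, G_3 = 10^(−5.63/10) = 0.2735
  Stage 4: F_4 = 10^(7.19/10) = 5.236, G_4 = 10^(20.3/10) = 107.2
Friis cascade:
  F = 1.600 + (1.626 − 1)/0.6252 + (5.741 − 1)/13.68 + (5.236 − 1)/3.741 = 4.079
NF = 10 log₁₀(4.079) = 6.11 dB

6.11 dB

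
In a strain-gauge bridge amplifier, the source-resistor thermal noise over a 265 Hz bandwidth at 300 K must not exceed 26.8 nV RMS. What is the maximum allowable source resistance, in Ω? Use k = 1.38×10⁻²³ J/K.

Johnson–Nyquist: V_n = √(4kTRB) ⇒ R = V_n² / (4kTB)
4kTB = 4 × 1.38×10⁻²³ × 300 × 2.65×10² = 4.39×10⁻¹⁸
R = (2.68×10⁻⁸)² / 4.39×10⁻¹⁸ = 1.64×10² Ω = 164 Ω

164 Ω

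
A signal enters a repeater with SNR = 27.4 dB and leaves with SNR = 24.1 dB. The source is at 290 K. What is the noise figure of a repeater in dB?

3.3 dB

NF (dB) = SNR_in(dB) − SNR_out(dB) when the source is at T₀
NF = 27.4 − 24.1 = 3.3 dB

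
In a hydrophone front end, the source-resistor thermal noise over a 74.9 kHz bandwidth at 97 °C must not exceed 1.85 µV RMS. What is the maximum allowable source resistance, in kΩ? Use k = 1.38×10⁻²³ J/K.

2.24 kΩ

T = 97 °C + 273.15 = 370.15 K
Johnson–Nyquist: V_n = √(4kTRB) ⇒ R = V_n² / (4kTB)
4kTB = 4 × 1.38×10⁻²³ × 370.15 × 7.49×10⁴ = 1.53×10⁻¹⁵
R = (1.85×10⁻⁶)² / 1.53×10⁻¹⁵ = 2.24×10³ Ω = 2.24 kΩ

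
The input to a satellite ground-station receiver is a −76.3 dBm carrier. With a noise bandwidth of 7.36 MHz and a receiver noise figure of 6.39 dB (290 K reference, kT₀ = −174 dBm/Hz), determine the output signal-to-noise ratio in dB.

22.6 dB

Noise floor: N = −174 + 10 log₁₀(B) + NF
10 log₁₀(7.36×10⁶) = 68.67 dB
N = −174 + 68.67 + 6.39 = −98.94 dBm
SNR = P_sig − N = −76.3 − (−98.94) = 22.64 dB → 22.6 dB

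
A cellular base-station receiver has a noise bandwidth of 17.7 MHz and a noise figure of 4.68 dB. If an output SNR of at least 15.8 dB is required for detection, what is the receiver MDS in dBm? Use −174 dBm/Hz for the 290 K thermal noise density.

−81.0 dBm

Sensitivity = −174 + 10 log₁₀(B) + NF + SNR_min
= −174 + 72.48 + 4.68 + 15.8
= −81.04 dBm → −81.0 dBm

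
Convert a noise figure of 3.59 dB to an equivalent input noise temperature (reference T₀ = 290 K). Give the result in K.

373 K

F = 10^(3.59/10) = 2.2856
T_e = (F − 1)·T₀ = (2.2856 − 1) × 290 = 373 K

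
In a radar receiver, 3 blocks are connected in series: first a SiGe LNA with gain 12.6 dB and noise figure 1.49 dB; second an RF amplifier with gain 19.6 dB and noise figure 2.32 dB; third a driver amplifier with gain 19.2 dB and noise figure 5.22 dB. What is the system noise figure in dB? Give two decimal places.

1.61 dB

Convert to linear (a loss of L dB is a gain of −L dB): F_i = 10^(NF_i/10), G_i = 10^(G_i,dB/10)
  Stage 1: F_1 = 10^(1.49/10) = 1.409, G_1 = 10^(12.6/10) = 18.20
  Stage 2: F_2 = 10^(2.32/10) = 1.706, G_2 = 10^(19.6/10) = 91.20
  Stage 3: F_3 = 10^(5.22/10) = 3.327, G_3 = 10^(19.2/10) = 83.18
Friis cascade:
  F = 1.409 + (1.706 − 1)/18.20 + (3.327 − 1)/1660 = 1.449
NF = 10 log₁₀(1.449) = 1.61 dB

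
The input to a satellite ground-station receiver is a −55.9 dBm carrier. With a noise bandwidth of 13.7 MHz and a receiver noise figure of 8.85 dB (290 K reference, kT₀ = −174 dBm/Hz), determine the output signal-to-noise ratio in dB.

37.9 dB

Noise floor: N = −174 + 10 log₁₀(B) + NF
10 log₁₀(1.37×10⁷) = 71.37 dB
N = −174 + 71.37 + 8.85 = −93.78 dBm
SNR = P_sig − N = −55.9 − (−93.78) = 37.88 dB → 37.9 dB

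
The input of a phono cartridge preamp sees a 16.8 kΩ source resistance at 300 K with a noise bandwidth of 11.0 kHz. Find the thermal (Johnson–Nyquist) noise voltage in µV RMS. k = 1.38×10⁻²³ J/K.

1.75 µV

V_n = √(4kTRB)
4kTRB = 4 × 1.38×10⁻²³ × 300 × 1.68×10⁴ × 1.10×10⁴ = 3.06×10⁻¹² V²
V_n = √(3.06×10⁻¹²) = 1.75×10⁻⁶ V = 1.75 µV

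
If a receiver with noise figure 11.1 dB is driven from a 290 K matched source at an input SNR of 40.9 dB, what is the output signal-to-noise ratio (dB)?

By definition F = SNR_in/SNR_out, so in dB: SNR_out = SNR_in − NF
SNR_out = 40.9 − 11.1 = 29.8 dB

29.8 dB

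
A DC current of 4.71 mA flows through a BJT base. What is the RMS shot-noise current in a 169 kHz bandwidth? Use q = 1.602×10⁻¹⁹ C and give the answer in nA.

16.0 nA

I_n = √(2qI·B)
2qI·B = 2 × 1.602×10⁻¹⁹ × 4.71×10⁻³ × 1.69×10⁵ = 2.55×10⁻¹⁶ A²
I_n = √(2.55×10⁻¹⁶) = 1.60×10⁻⁸ A = 16.0 nA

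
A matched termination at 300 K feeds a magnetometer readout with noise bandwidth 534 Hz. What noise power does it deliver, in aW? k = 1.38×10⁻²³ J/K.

2.21 aW

P_n = kTB = 1.38×10⁻²³ × 300 × 5.34×10² = 2.21×10⁻¹⁸ W = 2.21 aW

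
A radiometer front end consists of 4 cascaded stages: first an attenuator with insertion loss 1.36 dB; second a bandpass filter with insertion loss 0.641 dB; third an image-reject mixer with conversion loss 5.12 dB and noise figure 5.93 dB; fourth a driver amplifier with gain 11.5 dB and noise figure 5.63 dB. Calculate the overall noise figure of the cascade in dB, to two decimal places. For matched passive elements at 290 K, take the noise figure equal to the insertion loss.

12.99 dB

Convert to linear (a loss of L dB is a gain of −L dB): F_i = 10^(NF_i/10), G_i = 10^(G_i,dB/10)
  Stage 1: F_1 = 10^(1.36/10) = 1.368, G_1 = 10^(−1.36/10) = 0.7311
  Stage 2: F_2 = 10^(0.641/10) = 1.159, G_2 = 10^(−0.641/10) = 0.8628
  Stage 3: F_3 = 10^(5.93/10) = 3.917, G_3 = 10^(−5.12/10) = 0.3076
  Stage 4: F_4 = 10^(5.63/10) = 3.656, G_4 = 10^(11.5/10) = 14.13
Friis cascade:
  F = 1.368 + (1.159 − 1)/0.7311 + (3.917 − 1)/0.6308 + (3.656 − 1)/0.1940 = 19.90
NF = 10 log₁₀(19.90) = 12.99 dB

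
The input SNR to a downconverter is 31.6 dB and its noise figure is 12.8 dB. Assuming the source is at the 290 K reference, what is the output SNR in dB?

18.8 dB

By definition F = SNR_in/SNR_out, so in dB: SNR_out = SNR_in − NF
SNR_out = 31.6 − 12.8 = 18.8 dB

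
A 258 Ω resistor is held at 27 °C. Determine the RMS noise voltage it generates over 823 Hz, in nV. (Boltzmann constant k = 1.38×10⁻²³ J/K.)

T = 27 °C + 273.15 = 300.15 K
V_n = √(4kTRB)
4kTRB = 4 × 1.38×10⁻²³ × 300.15 × 2.58×10² × 8.23×10² = 3.52×10⁻¹⁵ V²
V_n = √(3.52×10⁻¹⁵) = 5.93×10⁻⁸ V = 59.3 nV

59.3 nV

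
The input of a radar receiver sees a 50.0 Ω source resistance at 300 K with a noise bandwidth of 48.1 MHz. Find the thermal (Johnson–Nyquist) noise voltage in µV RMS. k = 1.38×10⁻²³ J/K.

6.31 µV

V_n = √(4kTRB)
4kTRB = 4 × 1.38×10⁻²³ × 300 × 5.00×10¹ × 4.81×10⁷ = 3.98×10⁻¹¹ V²
V_n = √(3.98×10⁻¹¹) = 6.31×10⁻⁶ V = 6.31 µV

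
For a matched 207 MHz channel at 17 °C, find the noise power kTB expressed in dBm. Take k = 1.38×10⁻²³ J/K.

T = 17 °C + 273.15 = 290.15 K
P_n = kTB = 1.38×10⁻²³ × 290.15 × 2.07×10⁸ = 8.29×10⁻¹³ W
In dBm: 10 log₁₀(8.29×10⁻¹³ / 10⁻³) = −90.8 dBm

−90.8 dBm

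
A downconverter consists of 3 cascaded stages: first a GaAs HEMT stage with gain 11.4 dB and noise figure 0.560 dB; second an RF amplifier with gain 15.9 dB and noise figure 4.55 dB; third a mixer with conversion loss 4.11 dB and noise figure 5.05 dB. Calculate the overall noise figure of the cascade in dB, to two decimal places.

1.06 dB

Convert to linear (a loss of L dB is a gain of −L dB): F_i = 10^(NF_i/10), G_i = 10^(G_i,dB/10)
  Stage 1: F_1 = 10^(0.560/10) = 1.138, G_1 = 10^(11.4/10) = 13.80
  Stage 2: F_2 = 10^(4.55/10) = 2.851, G_2 = 10^(15.9/10) = 38.90
  Stage 3: F_3 = 10^(5.05/10) = 3.199, G_3 = 10^(−4.11/10) = 0.3882
Friis cascade:
  F = 1.138 + (2.851 − 1)/13.80 + (3.199 − 1)/537.0 = 1.276
NF = 10 log₁₀(1.276) = 1.06 dB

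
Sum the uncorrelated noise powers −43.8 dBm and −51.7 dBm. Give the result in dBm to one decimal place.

Convert to linear, add, convert back:
P₁ = 4.17×10⁻⁸ W, P₂ = 6.76×10⁻⁹ W
P_tot = 4.84×10⁻⁸ W → 10 log₁₀(P_tot / 10⁻³) = −43.1 dBm

−43.1 dBm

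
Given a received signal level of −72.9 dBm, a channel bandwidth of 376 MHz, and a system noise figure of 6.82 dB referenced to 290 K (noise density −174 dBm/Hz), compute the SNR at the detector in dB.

8.5 dB

Noise floor: N = −174 + 10 log₁₀(B) + NF
10 log₁₀(3.76×10⁸) = 85.75 dB
N = −174 + 85.75 + 6.82 = −81.43 dBm
SNR = P_sig − N = −72.9 − (−81.43) = 8.53 dB → 8.5 dB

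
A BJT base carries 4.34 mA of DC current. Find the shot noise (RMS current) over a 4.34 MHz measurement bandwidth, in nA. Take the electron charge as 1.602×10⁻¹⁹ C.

I_n = √(2qI·B)
2qI·B = 2 × 1.602×10⁻¹⁹ × 4.34×10⁻³ × 4.34×10⁶ = 6.03×10⁻¹⁵ A²
I_n = √(6.03×10⁻¹⁵) = 7.77×10⁻⁸ A = 77.7 nA

77.7 nA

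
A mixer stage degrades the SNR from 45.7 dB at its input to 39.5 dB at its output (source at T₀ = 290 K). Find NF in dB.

6.2 dB

NF (dB) = SNR_in(dB) − SNR_out(dB) when the source is at T₀
NF = 45.7 − 39.5 = 6.2 dB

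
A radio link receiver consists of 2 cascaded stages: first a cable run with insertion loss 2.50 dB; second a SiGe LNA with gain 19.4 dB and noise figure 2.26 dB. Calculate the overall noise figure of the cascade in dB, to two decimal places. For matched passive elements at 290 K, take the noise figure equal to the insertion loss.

Convert to linear (a loss of L dB is a gain of −L dB): F_i = 10^(NF_i/10), G_i = 10^(G_i,dB/10)
  Stage 1: F_1 = 10^(2.50/10) = 1.778, G_1 = 10^(−2.50/10) = 0.5623
  Stage 2: F_2 = 10^(2.26/10) = 1.683, G_2 = 10^(19.4/10) = 87.10
Friis cascade:
  F = 1.778 + (1.683 − 1)/0.5623 = 2.992
NF = 10 log₁₀(2.992) = 4.76 dB

4.76 dB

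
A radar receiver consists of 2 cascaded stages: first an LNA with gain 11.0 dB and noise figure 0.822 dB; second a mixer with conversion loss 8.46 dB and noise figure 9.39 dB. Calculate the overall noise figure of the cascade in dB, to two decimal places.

2.60 dB

Convert to linear (a loss of L dB is a gain of −L dB): F_i = 10^(NF_i/10), G_i = 10^(G_i,dB/10)
  Stage 1: F_1 = 10^(0.822/10) = 1.208, G_1 = 10^(11.0/10) = 12.59
  Stage 2: F_2 = 10^(9.39/10) = 8.690, G_2 = 10^(−8.46/10) = 0.1426
Friis cascade:
  F = 1.208 + (8.690 − 1)/12.59 = 1.819
NF = 10 log₁₀(1.819) = 2.60 dB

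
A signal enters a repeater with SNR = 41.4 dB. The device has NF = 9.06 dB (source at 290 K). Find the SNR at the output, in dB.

32.34 dB

By definition F = SNR_in/SNR_out, so in dB: SNR_out = SNR_in − NF
SNR_out = 41.4 − 9.06 = 32.34 dB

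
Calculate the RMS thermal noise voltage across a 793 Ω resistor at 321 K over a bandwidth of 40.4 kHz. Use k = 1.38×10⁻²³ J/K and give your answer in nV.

753 nV

V_n = √(4kTRB)
4kTRB = 4 × 1.38×10⁻²³ × 321 × 7.93×10² × 4.04×10⁴ = 5.68×10⁻¹³ V²
V_n = √(5.68×10⁻¹³) = 7.53×10⁻⁷ V = 753 nV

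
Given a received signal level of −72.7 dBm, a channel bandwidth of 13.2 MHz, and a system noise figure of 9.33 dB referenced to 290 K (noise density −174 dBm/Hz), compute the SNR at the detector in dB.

20.8 dB

Noise floor: N = −174 + 10 log₁₀(B) + NF
10 log₁₀(1.32×10⁷) = 71.21 dB
N = −174 + 71.21 + 9.33 = −93.46 dBm
SNR = P_sig − N = −72.7 − (−93.46) = 20.76 dB → 20.8 dB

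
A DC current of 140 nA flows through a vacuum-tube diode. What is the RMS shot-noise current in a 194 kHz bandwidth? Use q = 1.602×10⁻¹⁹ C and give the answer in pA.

I_n = √(2qI·B)
2qI·B = 2 × 1.602×10⁻¹⁹ × 1.40×10⁻⁷ × 1.94×10⁵ = 8.70×10⁻²¹ A²
I_n = √(8.70×10⁻²¹) = 9.33×10⁻¹¹ A = 93.3 pA

93.3 pA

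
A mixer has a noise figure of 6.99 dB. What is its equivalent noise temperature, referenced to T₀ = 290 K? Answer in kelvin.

1160 K

F = 10^(6.99/10) = 5.00035
T_e = (F − 1)·T₀ = (5.00035 − 1) × 290 = 1160 K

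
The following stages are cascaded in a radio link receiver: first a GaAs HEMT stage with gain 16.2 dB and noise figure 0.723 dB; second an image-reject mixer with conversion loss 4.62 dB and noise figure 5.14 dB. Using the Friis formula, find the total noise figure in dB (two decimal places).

Convert to linear (a loss of L dB is a gain of −L dB): F_i = 10^(NF_i/10), G_i = 10^(G_i,dB/10)
  Stage 1: F_1 = 10^(0.723/10) = 1.181, G_1 = 10^(16.2/10) = 41.69
  Stage 2: F_2 = 10^(5.14/10) = 3.266, G_2 = 10^(−4.62/10) = 0.3451
Friis cascade:
  F = 1.181 + (3.266 − 1)/41.69 = 1.235
NF = 10 log₁₀(1.235) = 0.92 dB

0.92 dB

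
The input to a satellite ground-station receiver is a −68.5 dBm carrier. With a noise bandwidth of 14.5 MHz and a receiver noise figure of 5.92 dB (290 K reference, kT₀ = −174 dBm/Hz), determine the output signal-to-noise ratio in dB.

28.0 dB

Noise floor: N = −174 + 10 log₁₀(B) + NF
10 log₁₀(1.45×10⁷) = 71.61 dB
N = −174 + 71.61 + 5.92 = −96.47 dBm
SNR = P_sig − N = −68.5 − (−96.47) = 27.97 dB → 28.0 dB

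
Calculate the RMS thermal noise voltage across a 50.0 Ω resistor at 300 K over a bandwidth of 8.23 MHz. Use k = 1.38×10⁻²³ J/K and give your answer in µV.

2.61 µV

V_n = √(4kTRB)
4kTRB = 4 × 1.38×10⁻²³ × 300 × 5.00×10¹ × 8.23×10⁶ = 6.81×10⁻¹² V²
V_n = √(6.81×10⁻¹²) = 2.61×10⁻⁶ V = 2.61 µV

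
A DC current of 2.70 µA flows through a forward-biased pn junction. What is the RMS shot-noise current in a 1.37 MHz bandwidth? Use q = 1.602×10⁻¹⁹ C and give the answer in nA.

1.09 nA

I_n = √(2qI·B)
2qI·B = 2 × 1.602×10⁻¹⁹ × 2.70×10⁻⁶ × 1.37×10⁶ = 1.19×10⁻¹⁸ A²
I_n = √(1.19×10⁻¹⁸) = 1.09×10⁻⁹ A = 1.09 nA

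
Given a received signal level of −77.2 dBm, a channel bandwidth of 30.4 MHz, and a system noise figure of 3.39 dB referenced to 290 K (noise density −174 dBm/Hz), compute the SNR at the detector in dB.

Noise floor: N = −174 + 10 log₁₀(B) + NF
10 log₁₀(3.04×10⁷) = 74.83 dB
N = −174 + 74.83 + 3.39 = −95.78 dBm
SNR = P_sig − N = −77.2 − (−95.78) = 18.58 dB → 18.6 dB

18.6 dB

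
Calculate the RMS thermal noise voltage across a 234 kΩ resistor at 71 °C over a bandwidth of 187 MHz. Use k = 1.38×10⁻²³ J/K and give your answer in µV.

912 µV

T = 71 °C + 273.15 = 344.15 K
V_n = √(4kTRB)
4kTRB = 4 × 1.38×10⁻²³ × 344.15 × 2.34×10⁵ × 1.87×10⁸ = 8.31×10⁻⁷ V²
V_n = √(8.31×10⁻⁷) = 9.12×10⁻⁴ V = 912 µV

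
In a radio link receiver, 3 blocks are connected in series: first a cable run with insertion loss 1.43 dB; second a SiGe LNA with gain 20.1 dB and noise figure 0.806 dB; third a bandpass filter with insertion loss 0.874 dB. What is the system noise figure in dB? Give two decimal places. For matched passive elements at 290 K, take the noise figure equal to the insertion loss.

Convert to linear (a loss of L dB is a gain of −L dB): F_i = 10^(NF_i/10), G_i = 10^(G_i,dB/10)
  Stage 1: F_1 = 10^(1.43/10) = 1.390, G_1 = 10^(−1.43/10) = 0.7194
  Stage 2: F_2 = 10^(0.806/10) = 1.204, G_2 = 10^(20.1/10) = 102.3
  Stage 3: F_3 = 10^(0.874/10) = 1.223, G_3 = 10^(−0.874/10) = 0.8177
Friis cascade:
  F = 1.390 + (1.204 − 1)/0.7194 + (1.223 − 1)/73.62 = 1.676
NF = 10 log₁₀(1.676) = 2.24 dB

2.24 dB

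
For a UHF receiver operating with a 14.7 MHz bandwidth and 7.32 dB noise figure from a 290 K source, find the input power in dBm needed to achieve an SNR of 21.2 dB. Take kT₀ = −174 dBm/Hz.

Sensitivity = −174 + 10 log₁₀(B) + NF + SNR_min
= −174 + 71.67 + 7.32 + 21.2
= −73.81 dBm → −73.8 dBm

−73.8 dBm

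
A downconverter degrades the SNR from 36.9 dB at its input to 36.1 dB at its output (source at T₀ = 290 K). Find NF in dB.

0.8 dB

NF (dB) = SNR_in(dB) − SNR_out(dB) when the source is at T₀
NF = 36.9 − 36.1 = 0.8 dB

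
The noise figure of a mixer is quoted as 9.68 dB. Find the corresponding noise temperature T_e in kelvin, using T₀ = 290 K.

2404 K

F = 10^(9.68/10) = 9.28966
T_e = (F − 1)·T₀ = (9.28966 − 1) × 290 = 2404 K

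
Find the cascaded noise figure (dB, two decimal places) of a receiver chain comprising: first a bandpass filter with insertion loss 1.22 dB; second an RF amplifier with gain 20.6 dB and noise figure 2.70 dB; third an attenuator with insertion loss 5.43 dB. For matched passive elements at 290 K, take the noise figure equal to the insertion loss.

Convert to linear (a loss of L dB is a gain of −L dB): F_i = 10^(NF_i/10), G_i = 10^(G_i,dB/10)
  Stage 1: F_1 = 10^(1.22/10) = 1.324, G_1 = 10^(−1.22/10) = 0.7551
  Stage 2: F_2 = 10^(2.70/10) = 1.862, G_2 = 10^(20.6/10) = 114.8
  Stage 3: F_3 = 10^(5.43/10) = 3.491, G_3 = 10^(−5.43/10) = 0.2864
Friis cascade:
  F = 1.324 + (1.862 − 1)/0.7551 + (3.491 − 1)/86.70 = 2.495
NF = 10 log₁₀(2.495) = 3.97 dB

3.97 dB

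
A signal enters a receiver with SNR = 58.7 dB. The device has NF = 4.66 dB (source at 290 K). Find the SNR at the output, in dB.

54.04 dB

By definition F = SNR_in/SNR_out, so in dB: SNR_out = SNR_in − NF
SNR_out = 58.7 − 4.66 = 54.04 dB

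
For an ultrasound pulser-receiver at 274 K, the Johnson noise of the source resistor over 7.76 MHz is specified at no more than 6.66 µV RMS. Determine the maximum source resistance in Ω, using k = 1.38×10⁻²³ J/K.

Johnson–Nyquist: V_n = √(4kTRB) ⇒ R = V_n² / (4kTB)
4kTB = 4 × 1.38×10⁻²³ × 274 × 7.76×10⁶ = 1.17×10⁻¹³
R = (6.66×10⁻⁶)² / 1.17×10⁻¹³ = 3.78×10² Ω = 378 Ω

378 Ω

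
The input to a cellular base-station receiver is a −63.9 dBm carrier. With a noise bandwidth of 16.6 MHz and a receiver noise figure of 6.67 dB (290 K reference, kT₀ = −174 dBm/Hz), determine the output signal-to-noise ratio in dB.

31.2 dB

Noise floor: N = −174 + 10 log₁₀(B) + NF
10 log₁₀(1.66×10⁷) = 72.2 dB
N = −174 + 72.2 + 6.67 = −95.13 dBm
SNR = P_sig − N = −63.9 − (−95.13) = 31.23 dB → 31.2 dB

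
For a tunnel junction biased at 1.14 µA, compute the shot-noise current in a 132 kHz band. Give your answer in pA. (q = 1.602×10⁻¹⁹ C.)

220 pA

I_n = √(2qI·B)
2qI·B = 2 × 1.602×10⁻¹⁹ × 1.14×10⁻⁶ × 1.32×10⁵ = 4.82×10⁻²⁰ A²
I_n = √(4.82×10⁻²⁰) = 2.20×10⁻¹⁰ A = 220 pA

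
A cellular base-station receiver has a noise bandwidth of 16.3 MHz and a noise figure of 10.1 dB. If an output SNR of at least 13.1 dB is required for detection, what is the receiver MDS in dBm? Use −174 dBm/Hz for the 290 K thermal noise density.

Sensitivity = −174 + 10 log₁₀(B) + NF + SNR_min
= −174 + 72.12 + 10.1 + 13.1
= −78.68 dBm → −78.7 dBm

−78.7 dBm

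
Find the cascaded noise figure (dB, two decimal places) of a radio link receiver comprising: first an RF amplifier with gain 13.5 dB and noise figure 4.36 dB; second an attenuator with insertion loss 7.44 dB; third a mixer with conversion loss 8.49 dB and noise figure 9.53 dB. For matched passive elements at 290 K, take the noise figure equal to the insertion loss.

6.91 dB

Convert to linear (a loss of L dB is a gain of −L dB): F_i = 10^(NF_i/10), G_i = 10^(G_i,dB/10)
  Stage 1: F_1 = 10^(4.36/10) = 2.729, G_1 = 10^(13.5/10) = 22.39
  Stage 2: F_2 = 10^(7.44/10) = 5.546, G_2 = 10^(−7.44/10) = 0.1803
  Stage 3: F_3 = 10^(9.53/10) = 8.974, G_3 = 10^(−8.49/10) = 0.1416
Friis cascade:
  F = 2.729 + (5.546 − 1)/22.39 + (8.974 − 1)/4.036 = 4.908
NF = 10 log₁₀(4.908) = 6.91 dB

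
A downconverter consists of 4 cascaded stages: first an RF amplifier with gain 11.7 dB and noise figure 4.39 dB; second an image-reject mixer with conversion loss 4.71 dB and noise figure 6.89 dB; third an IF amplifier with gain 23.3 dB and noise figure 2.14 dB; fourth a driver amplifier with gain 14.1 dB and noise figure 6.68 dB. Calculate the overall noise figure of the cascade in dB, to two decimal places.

4.97 dB

Convert to linear (a loss of L dB is a gain of −L dB): F_i = 10^(NF_i/10), G_i = 10^(G_i,dB/10)
  Stage 1: F_1 = 10^(4.39/10) = 2.748, G_1 = 10^(11.7/10) = 14.79
  Stage 2: F_2 = 10^(6.89/10) = 4.887, G_2 = 10^(−4.71/10) = 0.3381
  Stage 3: F_3 = 10^(2.14/10) = 1.637, G_3 = 10^(23.3/10) = 213.8
  Stage 4: F_4 = 10^(6.68/10) = 4.656, G_4 = 10^(14.1/10) = 25.70
Friis cascade:
  F = 2.748 + (4.887 − 1)/14.79 + (1.637 − 1)/5.000 + (4.656 − 1)/1069 = 3.141
NF = 10 log₁₀(3.141) = 4.97 dB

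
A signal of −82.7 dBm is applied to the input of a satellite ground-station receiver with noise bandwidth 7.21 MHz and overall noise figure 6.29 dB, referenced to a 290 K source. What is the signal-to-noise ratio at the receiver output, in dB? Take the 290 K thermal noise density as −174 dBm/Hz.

Noise floor: N = −174 + 10 log₁₀(B) + NF
10 log₁₀(7.21×10⁶) = 68.58 dB
N = −174 + 68.58 + 6.29 = −99.13 dBm
SNR = P_sig − N = −82.7 − (−99.13) = 16.43 dB → 16.4 dB

16.4 dB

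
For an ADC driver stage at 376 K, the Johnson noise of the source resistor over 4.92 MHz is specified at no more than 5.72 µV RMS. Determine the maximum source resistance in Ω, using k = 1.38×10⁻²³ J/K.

Johnson–Nyquist: V_n = √(4kTRB) ⇒ R = V_n² / (4kTB)
4kTB = 4 × 1.38×10⁻²³ × 376 × 4.92×10⁶ = 1.02×10⁻¹³
R = (5.72×10⁻⁶)² / 1.02×10⁻¹³ = 3.20×10² Ω = 320 Ω

320 Ω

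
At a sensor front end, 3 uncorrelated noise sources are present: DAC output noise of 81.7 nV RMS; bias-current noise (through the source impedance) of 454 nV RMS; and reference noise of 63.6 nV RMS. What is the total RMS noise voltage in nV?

466 nV

Uncorrelated sources add in power (mean-square): V_tot = √(ΣV_i²)
V_tot = √[(8.17×10⁻⁸)² + (4.54×10⁻⁷)² + (6.36×10⁻⁸)²] = 4.66×10⁻⁷ V = 466 nV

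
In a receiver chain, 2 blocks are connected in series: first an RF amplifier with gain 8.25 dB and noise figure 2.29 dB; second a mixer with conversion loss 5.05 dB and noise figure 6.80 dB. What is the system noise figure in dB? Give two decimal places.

3.54 dB

Convert to linear (a loss of L dB is a gain of −L dB): F_i = 10^(NF_i/10), G_i = 10^(G_i,dB/10)
  Stage 1: F_1 = 10^(2.29/10) = 1.694, G_1 = 10^(8.25/10) = 6.683
  Stage 2: F_2 = 10^(6.80/10) = 4.786, G_2 = 10^(−5.05/10) = 0.3126
Friis cascade:
  F = 1.694 + (4.786 − 1)/6.683 = 2.261
NF = 10 log₁₀(2.261) = 3.54 dB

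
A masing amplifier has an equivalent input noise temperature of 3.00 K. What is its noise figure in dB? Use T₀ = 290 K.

0.045 dB

F = 1 + T_e/T₀ = 1 + 3.00/290 = 1.01034
NF = 10 log₁₀(1.01034) = 0.045 dB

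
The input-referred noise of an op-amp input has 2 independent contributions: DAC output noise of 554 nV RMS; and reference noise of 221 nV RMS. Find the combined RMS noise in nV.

596 nV

Uncorrelated sources add in power (mean-square): V_tot = √(ΣV_i²)
V_tot = √[(5.54×10⁻⁷)² + (2.21×10⁻⁷)²] = 5.96×10⁻⁷ V = 596 nV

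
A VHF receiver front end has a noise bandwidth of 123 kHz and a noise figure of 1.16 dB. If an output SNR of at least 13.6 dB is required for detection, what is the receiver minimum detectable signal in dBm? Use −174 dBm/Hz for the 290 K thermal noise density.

−108.3 dBm

Sensitivity = −174 + 10 log₁₀(B) + NF + SNR_min
= −174 + 50.9 + 1.16 + 13.6
= −108.34 dBm → −108.3 dBm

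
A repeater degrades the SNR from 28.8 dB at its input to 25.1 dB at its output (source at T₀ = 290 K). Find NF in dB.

NF (dB) = SNR_in(dB) − SNR_out(dB) when the source is at T₀
NF = 28.8 − 25.1 = 3.7 dB

3.7 dB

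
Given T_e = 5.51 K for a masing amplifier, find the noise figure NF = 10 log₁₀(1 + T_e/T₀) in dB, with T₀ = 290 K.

0.082 dB

F = 1 + T_e/T₀ = 1 + 5.51/290 = 1.019
NF = 10 log₁₀(1.019) = 0.082 dB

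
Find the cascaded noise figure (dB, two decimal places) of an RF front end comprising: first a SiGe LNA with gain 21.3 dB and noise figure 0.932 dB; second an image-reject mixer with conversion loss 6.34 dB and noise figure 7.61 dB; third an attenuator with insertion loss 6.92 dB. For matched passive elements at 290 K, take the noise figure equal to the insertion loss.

1.46 dB

Convert to linear (a loss of L dB is a gain of −L dB): F_i = 10^(NF_i/10), G_i = 10^(G_i,dB/10)
  Stage 1: F_1 = 10^(0.932/10) = 1.239, G_1 = 10^(21.3/10) = 134.9
  Stage 2: F_2 = 10^(7.61/10) = 5.768, G_2 = 10^(−6.34/10) = 0.2323
  Stage 3: F_3 = 10^(6.92/10) = 4.920, G_3 = 10^(−6.92/10) = 0.2032
Friis cascade:
  F = 1.239 + (5.768 − 1)/134.9 + (4.920 − 1)/31.33 = 1.400
NF = 10 log₁₀(1.400) = 1.46 dB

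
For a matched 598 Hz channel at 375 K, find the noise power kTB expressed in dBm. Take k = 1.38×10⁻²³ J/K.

−145.1 dBm

P_n = kTB = 1.38×10⁻²³ × 375 × 5.98×10² = 3.09×10⁻¹⁸ W
In dBm: 10 log₁₀(3.09×10⁻¹⁸ / 10⁻³) = −145.1 dBm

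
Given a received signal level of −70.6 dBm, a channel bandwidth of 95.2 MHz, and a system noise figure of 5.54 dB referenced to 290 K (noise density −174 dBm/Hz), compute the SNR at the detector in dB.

Noise floor: N = −174 + 10 log₁₀(B) + NF
10 log₁₀(9.52×10⁷) = 79.79 dB
N = −174 + 79.79 + 5.54 = −88.67 dBm
SNR = P_sig − N = −70.6 − (−88.67) = 18.07 dB → 18.1 dB

18.1 dB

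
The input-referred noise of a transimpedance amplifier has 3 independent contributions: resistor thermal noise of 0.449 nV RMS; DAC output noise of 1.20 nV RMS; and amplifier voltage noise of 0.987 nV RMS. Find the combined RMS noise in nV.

Uncorrelated sources add in power (mean-square): V_tot = √(ΣV_i²)
V_tot = √[(4.49×10⁻¹⁰)² + (1.20×10⁻⁹)² + (9.87×10⁻¹⁰)²] = 1.62×10⁻⁹ V = 1.62 nV

1.62 nV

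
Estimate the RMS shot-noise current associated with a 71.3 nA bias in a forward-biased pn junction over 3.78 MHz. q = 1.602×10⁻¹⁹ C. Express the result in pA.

I_n = √(2qI·B)
2qI·B = 2 × 1.602×10⁻¹⁹ × 7.13×10⁻⁸ × 3.78×10⁶ = 8.64×10⁻²⁰ A²
I_n = √(8.64×10⁻²⁰) = 2.94×10⁻¹⁰ A = 294 pA

294 pA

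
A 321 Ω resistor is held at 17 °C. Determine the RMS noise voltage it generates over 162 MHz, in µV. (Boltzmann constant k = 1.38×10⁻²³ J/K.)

T = 17 °C + 273.15 = 290.15 K
V_n = √(4kTRB)
4kTRB = 4 × 1.38×10⁻²³ × 290.15 × 3.21×10² × 1.62×10⁸ = 8.33×10⁻¹⁰ V²
V_n = √(8.33×10⁻¹⁰) = 2.89×10⁻⁵ V = 28.9 µV

28.9 µV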